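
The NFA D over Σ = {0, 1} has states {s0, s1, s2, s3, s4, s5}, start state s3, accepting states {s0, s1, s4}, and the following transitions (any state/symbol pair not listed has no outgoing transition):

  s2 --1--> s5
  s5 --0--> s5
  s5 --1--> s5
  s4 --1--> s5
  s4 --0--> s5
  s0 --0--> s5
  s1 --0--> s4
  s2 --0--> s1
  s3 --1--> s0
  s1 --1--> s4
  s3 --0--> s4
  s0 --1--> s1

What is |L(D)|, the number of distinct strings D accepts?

5

The useful subgraph on states {s0, s1, s3, s4} is acyclic, so L(D) is finite; the longest accepting path visits 4 useful states, giving maximum string length 3.
Counting accepting paths from s3 by length: 2 of length 1, 1 of length 2, 2 of length 3. Total 5.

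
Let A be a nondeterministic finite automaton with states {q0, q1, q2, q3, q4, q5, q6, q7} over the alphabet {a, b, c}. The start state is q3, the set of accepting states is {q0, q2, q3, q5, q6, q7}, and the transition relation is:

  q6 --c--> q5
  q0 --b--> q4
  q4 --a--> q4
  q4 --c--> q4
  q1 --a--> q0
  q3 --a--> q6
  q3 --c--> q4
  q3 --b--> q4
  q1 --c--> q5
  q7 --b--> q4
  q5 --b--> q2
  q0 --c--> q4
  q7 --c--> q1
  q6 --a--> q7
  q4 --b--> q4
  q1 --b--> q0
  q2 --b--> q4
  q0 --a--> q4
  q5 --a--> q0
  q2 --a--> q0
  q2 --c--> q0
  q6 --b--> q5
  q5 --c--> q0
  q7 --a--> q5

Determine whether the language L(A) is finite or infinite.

The useful states (reachable from q3 and able to reach an accepting state) are {q0, q1, q2, q3, q5, q6, q7}.
Restricted to these states the transition graph has no cycle, so every accepting path has bounded length and L is finite.

finite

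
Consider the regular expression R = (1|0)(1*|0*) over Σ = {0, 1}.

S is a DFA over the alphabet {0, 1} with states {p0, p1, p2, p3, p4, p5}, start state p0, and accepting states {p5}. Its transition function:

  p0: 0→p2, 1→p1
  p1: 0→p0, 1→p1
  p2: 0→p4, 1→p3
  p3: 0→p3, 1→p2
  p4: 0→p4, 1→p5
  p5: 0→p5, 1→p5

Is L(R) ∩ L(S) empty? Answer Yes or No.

Yes

Converting the expression R to a DFA (subset construction, then merging equivalent states) gives the minimal DFA with states {r0, r1, r2, r3, r4}, start state r0, accepting states {r1, r2, r3} and transitions r0: 0→r1, 1→r1; r1: 0→r2, 1→r3; r2: 0→r2, 1→r4; r3: 0→r4, 1→r3; r4: 0→r4, 1→r4.
Exploring the product automaton R × S from the start pair (r0, p0), following both machines on each input symbol, reaches 15 state pairs: (r0, p0), (r1, p2), (r1, p1), (r2, p4), (r3, p3), (r2, p0), (r3, p1), (r4, p5), (r4, p3), (r3, p2), (r2, p2), (r4, p1), (r4, p0), (r4, p2), (r4, p4).
R accepts in {r1, r2, r3} and S accepts in {p5}; no reachable pair has both components accepting, so no string drives both machines to acceptance simultaneously and L(R) ∩ L(S) = ∅.
So no string is accepted by both, and the intersection is empty.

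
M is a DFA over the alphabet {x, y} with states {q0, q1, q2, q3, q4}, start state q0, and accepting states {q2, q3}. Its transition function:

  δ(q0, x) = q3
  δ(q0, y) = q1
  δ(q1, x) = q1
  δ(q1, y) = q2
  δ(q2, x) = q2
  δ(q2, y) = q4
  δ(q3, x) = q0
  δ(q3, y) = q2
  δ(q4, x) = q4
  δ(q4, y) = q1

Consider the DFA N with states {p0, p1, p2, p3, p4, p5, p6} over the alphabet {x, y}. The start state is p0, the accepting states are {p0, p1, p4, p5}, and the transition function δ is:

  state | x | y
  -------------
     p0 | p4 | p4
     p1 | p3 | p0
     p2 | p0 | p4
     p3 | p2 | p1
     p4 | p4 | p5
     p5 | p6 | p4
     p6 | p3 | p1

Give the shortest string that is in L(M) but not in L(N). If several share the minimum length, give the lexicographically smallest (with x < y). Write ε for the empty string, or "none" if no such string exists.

xyx

The string xyx is accepted by M but not by N.
No shorter string lies in the difference, and xyx is the lexicographically first length-3 string in L(M) \ L(N).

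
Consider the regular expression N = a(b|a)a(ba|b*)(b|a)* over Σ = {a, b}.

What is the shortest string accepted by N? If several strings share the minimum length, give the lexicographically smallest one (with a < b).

aaa

By inspection of the expression, no string of length less than 3 matches, and aaa is the lexicographically first match of length 3.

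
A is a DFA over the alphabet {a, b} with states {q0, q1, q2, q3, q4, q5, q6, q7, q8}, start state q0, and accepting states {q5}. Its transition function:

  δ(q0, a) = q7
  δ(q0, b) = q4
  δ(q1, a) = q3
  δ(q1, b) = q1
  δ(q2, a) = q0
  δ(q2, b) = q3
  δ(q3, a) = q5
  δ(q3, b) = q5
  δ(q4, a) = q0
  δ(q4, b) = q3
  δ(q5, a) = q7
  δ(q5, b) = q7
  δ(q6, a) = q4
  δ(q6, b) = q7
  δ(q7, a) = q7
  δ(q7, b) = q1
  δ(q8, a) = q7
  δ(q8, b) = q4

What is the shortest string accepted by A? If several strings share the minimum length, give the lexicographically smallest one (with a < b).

A breadth-first search from q0 reaches an accepting state first via the path q0 → q4 → q3 → q5 on input bba.
No string of length < 3 is accepted (BFS exhausts all shorter strings without reaching an accepting state), and bba is the lexicographically least accepting string of length 3.

bba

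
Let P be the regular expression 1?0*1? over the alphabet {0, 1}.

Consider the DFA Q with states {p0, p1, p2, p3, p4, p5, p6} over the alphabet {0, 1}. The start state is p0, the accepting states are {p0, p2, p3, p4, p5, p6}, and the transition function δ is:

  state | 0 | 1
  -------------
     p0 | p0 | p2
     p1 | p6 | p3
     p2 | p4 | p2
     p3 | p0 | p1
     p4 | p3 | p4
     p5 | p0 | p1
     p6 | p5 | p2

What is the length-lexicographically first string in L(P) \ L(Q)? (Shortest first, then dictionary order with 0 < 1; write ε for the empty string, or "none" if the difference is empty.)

1001

The string 1001 is accepted by P but not by Q.
No shorter string lies in the difference, and 1001 is the lexicographically first length-4 string in L(P) \ L(Q).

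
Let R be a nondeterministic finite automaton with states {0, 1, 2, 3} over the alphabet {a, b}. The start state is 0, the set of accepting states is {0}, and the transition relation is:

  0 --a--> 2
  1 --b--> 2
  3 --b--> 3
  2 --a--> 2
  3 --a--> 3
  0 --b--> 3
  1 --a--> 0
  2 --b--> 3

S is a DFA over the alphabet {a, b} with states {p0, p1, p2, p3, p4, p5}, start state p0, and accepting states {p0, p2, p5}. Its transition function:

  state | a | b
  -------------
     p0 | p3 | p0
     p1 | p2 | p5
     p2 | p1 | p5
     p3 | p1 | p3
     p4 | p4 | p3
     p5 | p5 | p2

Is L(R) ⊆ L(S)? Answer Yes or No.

Exploring the product automaton R × S from the start pair (0, p0), following both machines on each input symbol, reaches 9 state pairs: (0, p0), (2, p3), (3, p0), (2, p1), (3, p3), (2, p2), (3, p5), (3, p1), (3, p2).
R accepts in {0} and S accepts in {p0, p2, p5}. The reachable pairs whose R-component is accepting are (0, p0); in each of them the S-component is accepting too, so the product for L(R) \ L(S) (R-component accepting, S-component rejecting) has no reachable accepting pair and the difference is empty.
Hence every string in L(R) is also in L(S).

Yes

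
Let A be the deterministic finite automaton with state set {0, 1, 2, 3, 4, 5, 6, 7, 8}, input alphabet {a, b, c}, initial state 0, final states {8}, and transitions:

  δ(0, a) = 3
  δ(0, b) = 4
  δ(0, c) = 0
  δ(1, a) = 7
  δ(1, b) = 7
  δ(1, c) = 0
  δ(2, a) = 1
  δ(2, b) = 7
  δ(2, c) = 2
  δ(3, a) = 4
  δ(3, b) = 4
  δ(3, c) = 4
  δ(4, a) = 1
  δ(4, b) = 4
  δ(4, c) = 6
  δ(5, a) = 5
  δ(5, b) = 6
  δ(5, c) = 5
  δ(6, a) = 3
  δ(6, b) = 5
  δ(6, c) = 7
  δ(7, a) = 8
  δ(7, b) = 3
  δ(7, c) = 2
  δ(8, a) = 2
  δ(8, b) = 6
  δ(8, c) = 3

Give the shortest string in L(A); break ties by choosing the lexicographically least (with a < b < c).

baaa

A breadth-first search from 0 reaches an accepting state first via the path 0 → 4 → 1 → 7 → 8 on input baaa.
No string of length < 4 is accepted (BFS exhausts all shorter strings without reaching an accepting state), and baaa is the lexicographically least accepting string of length 4.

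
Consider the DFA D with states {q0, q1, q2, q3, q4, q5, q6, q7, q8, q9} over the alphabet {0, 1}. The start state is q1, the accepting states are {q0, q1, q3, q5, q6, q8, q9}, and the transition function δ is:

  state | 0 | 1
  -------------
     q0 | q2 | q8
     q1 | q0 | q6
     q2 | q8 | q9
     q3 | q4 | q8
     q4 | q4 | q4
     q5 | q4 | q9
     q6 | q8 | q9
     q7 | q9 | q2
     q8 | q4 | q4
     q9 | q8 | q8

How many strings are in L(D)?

The useful subgraph on states {q0, q1, q2, q6, q8, q9} is acyclic, so L(D) is finite; the longest accepting path visits 5 useful states, giving maximum string length 4.
Counting accepting paths from q1 by length: 1 of length 0, 2 of length 1, 3 of length 2, 4 of length 3, 2 of length 4. Total 12.

12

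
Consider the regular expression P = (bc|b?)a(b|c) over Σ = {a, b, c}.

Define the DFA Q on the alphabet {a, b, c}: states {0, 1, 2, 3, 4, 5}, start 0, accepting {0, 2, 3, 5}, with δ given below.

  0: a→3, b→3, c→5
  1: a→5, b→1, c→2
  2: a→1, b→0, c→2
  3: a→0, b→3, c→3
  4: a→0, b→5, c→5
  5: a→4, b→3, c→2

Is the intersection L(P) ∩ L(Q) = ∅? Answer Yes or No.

No

The string ab is accepted by both P and Q.
Hence L(P) ∩ L(Q) ≠ ∅.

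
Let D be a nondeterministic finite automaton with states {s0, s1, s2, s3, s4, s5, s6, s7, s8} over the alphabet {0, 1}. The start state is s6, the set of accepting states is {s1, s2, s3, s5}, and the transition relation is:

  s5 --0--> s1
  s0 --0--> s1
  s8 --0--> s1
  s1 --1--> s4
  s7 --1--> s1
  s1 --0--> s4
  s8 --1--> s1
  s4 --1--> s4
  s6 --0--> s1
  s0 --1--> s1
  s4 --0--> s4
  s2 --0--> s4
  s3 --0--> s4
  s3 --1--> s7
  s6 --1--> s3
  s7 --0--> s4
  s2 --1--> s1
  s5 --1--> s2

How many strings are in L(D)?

3

The useful subgraph on states {s1, s3, s6, s7} is acyclic, so L(D) is finite; the longest accepting path visits 4 useful states, giving maximum string length 3.
Counting accepting paths from s6 by length: 2 of length 1, 1 of length 3. Total 3.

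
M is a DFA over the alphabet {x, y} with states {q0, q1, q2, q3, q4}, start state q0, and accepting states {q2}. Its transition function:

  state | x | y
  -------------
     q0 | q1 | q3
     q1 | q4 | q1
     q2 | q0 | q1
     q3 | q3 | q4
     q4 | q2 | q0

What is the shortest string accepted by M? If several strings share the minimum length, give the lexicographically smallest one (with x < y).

xxx

A breadth-first search from q0 reaches an accepting state first via the path q0 → q1 → q4 → q2 on input xxx.
No string of length < 3 is accepted (BFS exhausts all shorter strings without reaching an accepting state), and xxx is the lexicographically least accepting string of length 3.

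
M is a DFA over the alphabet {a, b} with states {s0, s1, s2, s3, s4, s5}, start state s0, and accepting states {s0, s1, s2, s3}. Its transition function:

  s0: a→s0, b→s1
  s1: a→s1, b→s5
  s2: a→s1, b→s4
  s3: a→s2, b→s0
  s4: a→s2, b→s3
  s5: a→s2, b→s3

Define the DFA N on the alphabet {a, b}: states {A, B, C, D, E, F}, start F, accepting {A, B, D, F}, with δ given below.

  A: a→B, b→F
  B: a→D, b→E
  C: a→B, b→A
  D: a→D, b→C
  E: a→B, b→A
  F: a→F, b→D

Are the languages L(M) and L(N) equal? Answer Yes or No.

Yes

Exploring the product automaton M × N from the start pair (s0, F), following both machines on each input symbol, reaches 6 state pairs: (s0, F), (s1, D), (s5, C), (s2, B), (s3, A), (s4, E).
M accepts in {s0, s1, s2, s3} and N accepts in {A, B, D, F}. In every reachable pair the two components are either both accepting — (s0, F), (s1, D), (s2, B), (s3, A) — or both non-accepting, so no string is accepted by exactly one of the machines: L(M) \ L(N) and L(N) \ L(M) are both empty.
Hence every string is accepted by M iff it is accepted by N, and the two languages coincide.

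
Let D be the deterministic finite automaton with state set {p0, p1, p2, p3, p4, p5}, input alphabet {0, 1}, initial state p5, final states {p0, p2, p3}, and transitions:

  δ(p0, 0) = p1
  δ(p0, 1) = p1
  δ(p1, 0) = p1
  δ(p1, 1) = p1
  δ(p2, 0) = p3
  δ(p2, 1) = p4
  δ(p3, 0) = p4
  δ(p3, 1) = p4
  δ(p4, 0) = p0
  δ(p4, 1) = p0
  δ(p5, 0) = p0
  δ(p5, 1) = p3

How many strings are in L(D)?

The useful subgraph on states {p0, p3, p4, p5} is acyclic, so L(D) is finite; the longest accepting path visits 4 useful states, giving maximum string length 3.
Counting accepting paths from p5 by length: 2 of length 1, 4 of length 3. Total 6.

6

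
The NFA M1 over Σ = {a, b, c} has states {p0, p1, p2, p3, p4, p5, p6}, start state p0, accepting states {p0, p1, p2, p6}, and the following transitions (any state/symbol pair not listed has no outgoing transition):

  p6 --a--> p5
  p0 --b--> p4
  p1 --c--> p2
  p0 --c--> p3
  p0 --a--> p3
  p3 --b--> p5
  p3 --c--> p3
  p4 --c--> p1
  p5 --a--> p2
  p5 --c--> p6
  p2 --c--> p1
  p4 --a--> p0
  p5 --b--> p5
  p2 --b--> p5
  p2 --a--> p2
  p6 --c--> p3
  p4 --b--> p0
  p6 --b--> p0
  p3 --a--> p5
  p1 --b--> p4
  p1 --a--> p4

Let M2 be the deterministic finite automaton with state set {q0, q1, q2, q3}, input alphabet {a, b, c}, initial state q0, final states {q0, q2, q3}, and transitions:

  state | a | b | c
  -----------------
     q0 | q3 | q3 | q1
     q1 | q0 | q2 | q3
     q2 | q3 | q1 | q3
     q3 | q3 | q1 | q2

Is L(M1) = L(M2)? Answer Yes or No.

No

The string bb is accepted by M1 but rejected by M2.
So L(M1) ≠ L(M2).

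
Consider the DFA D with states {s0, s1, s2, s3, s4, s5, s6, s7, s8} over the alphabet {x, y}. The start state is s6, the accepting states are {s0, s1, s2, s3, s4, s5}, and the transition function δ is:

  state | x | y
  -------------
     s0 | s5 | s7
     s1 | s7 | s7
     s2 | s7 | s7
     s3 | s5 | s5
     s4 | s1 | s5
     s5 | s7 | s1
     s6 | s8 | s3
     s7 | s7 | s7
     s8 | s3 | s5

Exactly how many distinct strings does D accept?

12

The useful subgraph on states {s1, s3, s5, s6, s8} is acyclic, so L(D) is finite; the longest accepting path visits 5 useful states, giving maximum string length 4.
Counting accepting paths from s6 by length: 1 of length 1, 4 of length 2, 5 of length 3, 2 of length 4. Total 12.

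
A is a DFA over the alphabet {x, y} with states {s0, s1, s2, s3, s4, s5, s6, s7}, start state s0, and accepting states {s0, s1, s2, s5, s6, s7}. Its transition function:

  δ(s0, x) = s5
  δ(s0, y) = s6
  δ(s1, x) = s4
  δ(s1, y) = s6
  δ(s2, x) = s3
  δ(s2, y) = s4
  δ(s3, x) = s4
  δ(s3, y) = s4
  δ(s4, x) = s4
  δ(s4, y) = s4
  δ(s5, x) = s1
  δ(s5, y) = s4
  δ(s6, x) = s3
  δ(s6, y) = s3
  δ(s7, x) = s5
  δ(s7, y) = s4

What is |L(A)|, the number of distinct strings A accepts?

The useful subgraph on states {s0, s1, s5, s6} is acyclic, so L(A) is finite; the longest accepting path visits 4 useful states, giving maximum string length 3.
Counting accepting paths from s0 by length: 1 of length 0, 2 of length 1, 1 of length 2, 1 of length 3. Total 5.

5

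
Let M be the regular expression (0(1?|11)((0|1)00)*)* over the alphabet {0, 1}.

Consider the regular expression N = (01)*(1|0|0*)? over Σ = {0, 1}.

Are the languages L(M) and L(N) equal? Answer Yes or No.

No

The string 001 is accepted by M but rejected by N.
So L(M) ≠ L(N).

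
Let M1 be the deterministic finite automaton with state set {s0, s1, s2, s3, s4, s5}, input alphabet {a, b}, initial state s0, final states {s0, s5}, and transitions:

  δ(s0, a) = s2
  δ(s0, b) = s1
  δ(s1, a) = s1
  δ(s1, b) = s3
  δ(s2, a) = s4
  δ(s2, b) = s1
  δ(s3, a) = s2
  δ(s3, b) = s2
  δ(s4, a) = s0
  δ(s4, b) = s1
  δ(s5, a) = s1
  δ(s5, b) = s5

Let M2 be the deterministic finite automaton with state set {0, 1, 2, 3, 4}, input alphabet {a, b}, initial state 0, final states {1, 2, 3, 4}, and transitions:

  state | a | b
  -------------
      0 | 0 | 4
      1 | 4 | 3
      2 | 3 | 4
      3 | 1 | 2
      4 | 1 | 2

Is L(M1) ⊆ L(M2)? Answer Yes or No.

No

The empty string ε is in L(M1) but not in L(M2).
So L(M1) ⊄ L(M2).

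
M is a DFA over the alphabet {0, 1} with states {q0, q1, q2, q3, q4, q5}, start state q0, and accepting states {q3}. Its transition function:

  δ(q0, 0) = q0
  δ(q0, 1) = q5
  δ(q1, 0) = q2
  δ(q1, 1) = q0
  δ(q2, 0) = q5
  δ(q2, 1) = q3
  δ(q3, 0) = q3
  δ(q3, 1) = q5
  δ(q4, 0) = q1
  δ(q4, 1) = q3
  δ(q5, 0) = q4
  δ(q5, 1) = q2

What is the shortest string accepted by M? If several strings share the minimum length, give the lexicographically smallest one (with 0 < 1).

101

A breadth-first search from q0 reaches an accepting state first via the path q0 → q5 → q4 → q3 on input 101.
No string of length < 3 is accepted (BFS exhausts all shorter strings without reaching an accepting state), and 101 is the lexicographically least accepting string of length 3.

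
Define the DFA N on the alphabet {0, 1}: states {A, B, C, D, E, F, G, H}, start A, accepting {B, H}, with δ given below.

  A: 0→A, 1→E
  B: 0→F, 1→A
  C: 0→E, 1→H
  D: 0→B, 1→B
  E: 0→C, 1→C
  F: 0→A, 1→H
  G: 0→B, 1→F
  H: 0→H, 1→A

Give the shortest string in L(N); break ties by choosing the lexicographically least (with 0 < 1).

101

A breadth-first search from A reaches an accepting state first via the path A → E → C → H on input 101.
No string of length < 3 is accepted (BFS exhausts all shorter strings without reaching an accepting state), and 101 is the lexicographically least accepting string of length 3.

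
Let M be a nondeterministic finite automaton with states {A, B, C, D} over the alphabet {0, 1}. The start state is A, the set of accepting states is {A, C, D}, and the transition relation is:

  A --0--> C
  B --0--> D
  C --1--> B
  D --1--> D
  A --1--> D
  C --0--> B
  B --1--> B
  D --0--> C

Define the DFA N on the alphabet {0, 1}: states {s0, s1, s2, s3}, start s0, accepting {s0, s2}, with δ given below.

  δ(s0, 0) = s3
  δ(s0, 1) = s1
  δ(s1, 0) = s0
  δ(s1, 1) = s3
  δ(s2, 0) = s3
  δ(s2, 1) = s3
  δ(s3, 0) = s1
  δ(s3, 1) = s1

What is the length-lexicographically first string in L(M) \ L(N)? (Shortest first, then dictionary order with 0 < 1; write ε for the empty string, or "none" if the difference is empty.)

0

The string 0 is accepted by M but not by N.
No shorter string lies in the difference, and 0 is the lexicographically first length-1 string in L(M) \ L(N).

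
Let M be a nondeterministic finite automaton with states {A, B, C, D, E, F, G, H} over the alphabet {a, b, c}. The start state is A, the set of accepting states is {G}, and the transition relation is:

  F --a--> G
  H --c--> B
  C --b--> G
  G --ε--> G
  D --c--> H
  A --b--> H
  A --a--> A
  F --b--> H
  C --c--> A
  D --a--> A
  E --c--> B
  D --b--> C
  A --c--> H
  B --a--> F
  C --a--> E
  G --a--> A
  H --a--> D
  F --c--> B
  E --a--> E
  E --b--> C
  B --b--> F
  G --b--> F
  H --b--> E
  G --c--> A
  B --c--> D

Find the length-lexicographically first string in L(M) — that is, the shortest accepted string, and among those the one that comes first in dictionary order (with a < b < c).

babb

A breadth-first search from A reaches an accepting state first via the path A → H → D → C → G on input babb.
No string of length < 4 is accepted (BFS exhausts all shorter strings without reaching an accepting state), and babb is the lexicographically least accepting string of length 4.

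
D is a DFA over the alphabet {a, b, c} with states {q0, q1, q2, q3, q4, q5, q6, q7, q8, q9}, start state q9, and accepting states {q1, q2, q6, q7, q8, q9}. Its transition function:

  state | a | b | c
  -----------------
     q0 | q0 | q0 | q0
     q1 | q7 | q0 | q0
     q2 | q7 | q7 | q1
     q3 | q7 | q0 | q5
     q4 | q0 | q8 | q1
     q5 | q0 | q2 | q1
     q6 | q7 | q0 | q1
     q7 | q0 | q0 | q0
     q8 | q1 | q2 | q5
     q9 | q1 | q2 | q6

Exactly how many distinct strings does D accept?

12

The useful subgraph on states {q1, q2, q6, q7, q9} is acyclic, so L(D) is finite; the longest accepting path visits 4 useful states, giving maximum string length 3.
Counting accepting paths from q9 by length: 1 of length 0, 3 of length 1, 6 of length 2, 2 of length 3. Total 12.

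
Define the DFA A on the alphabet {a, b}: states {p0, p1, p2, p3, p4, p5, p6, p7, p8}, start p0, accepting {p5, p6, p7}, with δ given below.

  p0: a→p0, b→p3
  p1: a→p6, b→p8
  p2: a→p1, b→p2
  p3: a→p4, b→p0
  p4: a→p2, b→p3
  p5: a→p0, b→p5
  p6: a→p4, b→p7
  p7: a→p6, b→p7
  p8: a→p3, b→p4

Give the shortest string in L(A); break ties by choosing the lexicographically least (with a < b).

baaaa

A breadth-first search from p0 reaches an accepting state first via the path p0 → p3 → p4 → p2 → p1 → p6 on input baaaa.
No string of length < 5 is accepted (BFS exhausts all shorter strings without reaching an accepting state), and baaaa is the lexicographically least accepting string of length 5.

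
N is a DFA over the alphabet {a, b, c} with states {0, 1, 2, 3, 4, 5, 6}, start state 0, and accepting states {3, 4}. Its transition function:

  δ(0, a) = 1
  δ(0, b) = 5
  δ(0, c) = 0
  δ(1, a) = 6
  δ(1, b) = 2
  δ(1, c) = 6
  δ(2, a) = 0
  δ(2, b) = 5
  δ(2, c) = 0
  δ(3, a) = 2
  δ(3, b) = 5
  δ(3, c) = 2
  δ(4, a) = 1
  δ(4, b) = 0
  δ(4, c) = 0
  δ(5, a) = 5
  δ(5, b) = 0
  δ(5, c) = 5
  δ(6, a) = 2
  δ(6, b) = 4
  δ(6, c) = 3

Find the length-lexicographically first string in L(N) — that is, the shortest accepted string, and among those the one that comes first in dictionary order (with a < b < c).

aab

A breadth-first search from 0 reaches an accepting state first via the path 0 → 1 → 6 → 4 on input aab.
No string of length < 3 is accepted (BFS exhausts all shorter strings without reaching an accepting state), and aab is the lexicographically least accepting string of length 3.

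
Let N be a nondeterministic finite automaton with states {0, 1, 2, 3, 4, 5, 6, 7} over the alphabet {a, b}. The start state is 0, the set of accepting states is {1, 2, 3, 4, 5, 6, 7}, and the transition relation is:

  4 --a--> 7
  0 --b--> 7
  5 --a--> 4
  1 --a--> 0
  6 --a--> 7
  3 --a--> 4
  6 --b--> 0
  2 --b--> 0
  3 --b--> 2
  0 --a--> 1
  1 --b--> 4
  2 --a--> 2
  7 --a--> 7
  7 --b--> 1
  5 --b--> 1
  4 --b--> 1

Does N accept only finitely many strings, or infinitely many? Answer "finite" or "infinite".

infinite

State 0 is reachable from the start and can reach an accepting state, and it lies on the cycle 0 → 1 → 0.
Traversing that cycle any number of times yields accepted strings of unbounded length, so the language is infinite.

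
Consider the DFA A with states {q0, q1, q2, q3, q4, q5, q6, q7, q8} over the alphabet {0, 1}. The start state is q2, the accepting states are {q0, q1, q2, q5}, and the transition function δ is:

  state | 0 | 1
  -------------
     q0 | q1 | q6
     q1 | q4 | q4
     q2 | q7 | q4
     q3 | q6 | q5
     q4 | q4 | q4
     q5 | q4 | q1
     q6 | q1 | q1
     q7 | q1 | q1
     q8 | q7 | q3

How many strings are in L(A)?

The useful subgraph on states {q1, q2, q7} is acyclic, so L(A) is finite; the longest accepting path visits 3 useful states, giving maximum string length 2.
Counting accepting paths from q2 by length: 1 of length 0, 2 of length 2. Total 3.

3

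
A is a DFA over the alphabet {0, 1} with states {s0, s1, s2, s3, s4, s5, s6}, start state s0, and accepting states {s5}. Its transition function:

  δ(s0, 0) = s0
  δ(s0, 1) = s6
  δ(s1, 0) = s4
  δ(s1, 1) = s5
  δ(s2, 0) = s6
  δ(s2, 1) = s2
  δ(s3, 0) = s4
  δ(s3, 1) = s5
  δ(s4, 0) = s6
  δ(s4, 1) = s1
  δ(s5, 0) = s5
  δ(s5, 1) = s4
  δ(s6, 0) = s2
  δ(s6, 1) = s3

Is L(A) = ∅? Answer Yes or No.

No

The string 111 is accepted: the run s0 → s6 → s3 → s5 ends in the accepting state s5.
Since at least one string is accepted, L(A) is not empty.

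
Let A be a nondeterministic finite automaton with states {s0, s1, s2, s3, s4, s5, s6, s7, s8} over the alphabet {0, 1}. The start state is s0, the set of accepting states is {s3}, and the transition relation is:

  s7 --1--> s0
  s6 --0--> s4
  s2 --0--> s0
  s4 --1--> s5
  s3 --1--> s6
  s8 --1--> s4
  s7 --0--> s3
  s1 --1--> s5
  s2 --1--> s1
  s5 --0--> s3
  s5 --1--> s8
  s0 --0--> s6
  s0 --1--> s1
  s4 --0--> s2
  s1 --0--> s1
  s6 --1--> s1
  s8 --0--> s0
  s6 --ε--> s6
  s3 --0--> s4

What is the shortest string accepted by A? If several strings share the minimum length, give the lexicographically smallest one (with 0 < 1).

A breadth-first search from s0 reaches an accepting state first via the path s0 → s1 → s5 → s3 on input 110.
No string of length < 3 is accepted (BFS exhausts all shorter strings without reaching an accepting state), and 110 is the lexicographically least accepting string of length 3.

110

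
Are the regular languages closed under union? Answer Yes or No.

Yes

Given DFAs for L₁ and L₂, run them in parallel: the product automaton on Q₁ × Q₂ that accepts when either component is accepting recognises L₁ ∪ L₂ (equivalently, R₁ | R₂ is a regular expression for it).
So the regular languages are closed under union.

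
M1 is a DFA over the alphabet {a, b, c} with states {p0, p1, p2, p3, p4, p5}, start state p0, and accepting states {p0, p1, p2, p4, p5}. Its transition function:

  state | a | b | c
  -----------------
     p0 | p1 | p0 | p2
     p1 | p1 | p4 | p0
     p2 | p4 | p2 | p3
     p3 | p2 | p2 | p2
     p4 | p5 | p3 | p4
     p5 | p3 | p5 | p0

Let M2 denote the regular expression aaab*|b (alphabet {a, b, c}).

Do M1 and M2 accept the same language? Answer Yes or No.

No

The empty string ε is accepted by M1 but rejected by M2.
So L(M1) ≠ L(M2).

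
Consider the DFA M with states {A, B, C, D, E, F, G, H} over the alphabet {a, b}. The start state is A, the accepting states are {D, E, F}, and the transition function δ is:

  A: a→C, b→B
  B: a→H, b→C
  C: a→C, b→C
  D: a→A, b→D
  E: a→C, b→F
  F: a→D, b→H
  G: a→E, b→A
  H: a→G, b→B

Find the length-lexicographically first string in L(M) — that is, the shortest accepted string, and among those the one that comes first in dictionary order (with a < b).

baaa

A breadth-first search from A reaches an accepting state first via the path A → B → H → G → E on input baaa.
No string of length < 4 is accepted (BFS exhausts all shorter strings without reaching an accepting state), and baaa is the lexicographically least accepting string of length 4.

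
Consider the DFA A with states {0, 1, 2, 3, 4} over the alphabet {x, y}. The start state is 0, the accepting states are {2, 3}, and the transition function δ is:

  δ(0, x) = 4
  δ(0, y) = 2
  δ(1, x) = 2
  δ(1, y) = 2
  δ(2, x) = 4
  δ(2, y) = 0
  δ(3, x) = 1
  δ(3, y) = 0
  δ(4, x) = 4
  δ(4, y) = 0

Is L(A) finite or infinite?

infinite

State 0 is reachable from the start and can reach an accepting state, and it lies on the cycle 0 → 2 → 0.
Traversing that cycle any number of times yields accepted strings of unbounded length, so the language is infinite.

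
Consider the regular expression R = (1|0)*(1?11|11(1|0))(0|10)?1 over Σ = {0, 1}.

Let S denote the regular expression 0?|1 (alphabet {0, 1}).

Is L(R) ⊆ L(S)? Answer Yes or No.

The string 111 is in L(R) but not in L(S).
So L(R) ⊄ L(S).

No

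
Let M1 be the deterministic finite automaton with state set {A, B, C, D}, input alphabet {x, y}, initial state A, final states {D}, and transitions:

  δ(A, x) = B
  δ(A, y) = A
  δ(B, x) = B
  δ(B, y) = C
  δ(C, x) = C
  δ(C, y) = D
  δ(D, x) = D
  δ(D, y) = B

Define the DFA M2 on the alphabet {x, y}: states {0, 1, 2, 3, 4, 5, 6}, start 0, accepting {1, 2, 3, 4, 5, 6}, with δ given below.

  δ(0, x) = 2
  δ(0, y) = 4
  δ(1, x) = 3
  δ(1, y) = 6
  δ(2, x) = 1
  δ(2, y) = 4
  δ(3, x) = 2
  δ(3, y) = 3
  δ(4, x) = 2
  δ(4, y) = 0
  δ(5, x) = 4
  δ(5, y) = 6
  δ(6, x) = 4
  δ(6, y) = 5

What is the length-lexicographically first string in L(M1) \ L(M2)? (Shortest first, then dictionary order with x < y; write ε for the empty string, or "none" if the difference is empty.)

The string xyy is accepted by M1 but not by M2.
No shorter string lies in the difference, and xyy is the lexicographically first length-3 string in L(M1) \ L(M2).

xyy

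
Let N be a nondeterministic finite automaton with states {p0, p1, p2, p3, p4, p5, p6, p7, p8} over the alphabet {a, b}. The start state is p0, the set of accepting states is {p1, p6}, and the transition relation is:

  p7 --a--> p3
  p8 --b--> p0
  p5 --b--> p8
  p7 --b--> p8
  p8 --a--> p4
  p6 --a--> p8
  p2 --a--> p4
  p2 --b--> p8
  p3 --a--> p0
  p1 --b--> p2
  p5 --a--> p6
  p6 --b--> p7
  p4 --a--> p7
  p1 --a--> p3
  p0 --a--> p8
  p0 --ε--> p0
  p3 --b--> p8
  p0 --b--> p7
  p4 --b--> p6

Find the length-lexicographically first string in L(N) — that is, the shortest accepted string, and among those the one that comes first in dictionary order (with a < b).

aab

A breadth-first search from p0 reaches an accepting state first via the path p0 → p8 → p4 → p6 on input aab.
No string of length < 3 is accepted (BFS exhausts all shorter strings without reaching an accepting state), and aab is the lexicographically least accepting string of length 3.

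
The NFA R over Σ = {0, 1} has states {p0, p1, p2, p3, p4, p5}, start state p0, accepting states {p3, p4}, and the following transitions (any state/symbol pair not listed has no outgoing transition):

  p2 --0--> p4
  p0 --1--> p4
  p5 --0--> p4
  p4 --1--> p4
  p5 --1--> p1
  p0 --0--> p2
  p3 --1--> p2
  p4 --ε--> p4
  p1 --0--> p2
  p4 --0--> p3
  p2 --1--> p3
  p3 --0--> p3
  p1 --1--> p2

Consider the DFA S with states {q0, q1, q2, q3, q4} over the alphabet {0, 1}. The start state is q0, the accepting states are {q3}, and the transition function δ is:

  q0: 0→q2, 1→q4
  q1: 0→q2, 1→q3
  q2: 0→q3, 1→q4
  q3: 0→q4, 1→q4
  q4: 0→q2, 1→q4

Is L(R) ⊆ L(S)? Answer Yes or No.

The string 1 is in L(R) but not in L(S).
So L(R) ⊄ L(S).

No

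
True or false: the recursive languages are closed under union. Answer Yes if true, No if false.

Yes

Run a decider for L₁ and then a decider for L₂ on the input and accept if either accepts; both sub-runs halt, so this is again a decider.
So the recursive languages are closed under union.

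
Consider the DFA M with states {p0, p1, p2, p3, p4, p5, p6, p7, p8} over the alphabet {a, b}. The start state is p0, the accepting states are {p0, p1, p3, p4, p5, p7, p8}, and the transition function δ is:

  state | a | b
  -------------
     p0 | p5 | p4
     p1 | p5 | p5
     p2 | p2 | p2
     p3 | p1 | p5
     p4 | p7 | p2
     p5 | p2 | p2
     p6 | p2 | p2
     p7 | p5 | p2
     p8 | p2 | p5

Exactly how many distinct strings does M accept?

5

The useful subgraph on states {p0, p4, p5, p7} is acyclic, so L(M) is finite; the longest accepting path visits 4 useful states, giving maximum string length 3.
Counting accepting paths from p0 by length: 1 of length 0, 2 of length 1, 1 of length 2, 1 of length 3. Total 5.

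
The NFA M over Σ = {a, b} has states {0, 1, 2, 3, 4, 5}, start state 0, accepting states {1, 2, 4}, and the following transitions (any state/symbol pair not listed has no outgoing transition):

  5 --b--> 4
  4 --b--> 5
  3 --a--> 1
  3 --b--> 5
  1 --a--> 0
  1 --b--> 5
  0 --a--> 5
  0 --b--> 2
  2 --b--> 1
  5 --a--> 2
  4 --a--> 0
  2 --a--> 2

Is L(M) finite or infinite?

infinite

State 0 is reachable from the start and can reach an accepting state, and it lies on the cycle 0 → 2 → 1 → 0.
Traversing that cycle any number of times yields accepted strings of unbounded length, so the language is infinite.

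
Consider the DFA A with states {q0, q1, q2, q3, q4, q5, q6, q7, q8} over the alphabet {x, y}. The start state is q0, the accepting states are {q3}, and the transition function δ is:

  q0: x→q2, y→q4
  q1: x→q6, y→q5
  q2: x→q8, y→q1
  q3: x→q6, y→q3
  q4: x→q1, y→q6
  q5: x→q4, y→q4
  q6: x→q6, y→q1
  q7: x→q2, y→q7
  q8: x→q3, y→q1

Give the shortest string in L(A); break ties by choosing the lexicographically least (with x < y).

xxx

A breadth-first search from q0 reaches an accepting state first via the path q0 → q2 → q8 → q3 on input xxx.
No string of length < 3 is accepted (BFS exhausts all shorter strings without reaching an accepting state), and xxx is the lexicographically least accepting string of length 3.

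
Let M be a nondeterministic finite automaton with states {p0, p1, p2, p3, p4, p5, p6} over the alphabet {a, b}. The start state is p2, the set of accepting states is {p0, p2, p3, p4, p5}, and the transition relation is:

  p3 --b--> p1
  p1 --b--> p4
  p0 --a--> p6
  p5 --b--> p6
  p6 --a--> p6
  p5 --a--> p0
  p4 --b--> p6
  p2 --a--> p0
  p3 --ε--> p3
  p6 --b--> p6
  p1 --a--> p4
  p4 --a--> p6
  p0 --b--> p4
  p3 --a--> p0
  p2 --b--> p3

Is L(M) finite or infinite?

The useful states (reachable from p2 and able to reach an accepting state) are {p0, p1, p2, p3, p4}.
Restricted to these states the transition graph has no cycle, so every accepting path has bounded length and L is finite.

finite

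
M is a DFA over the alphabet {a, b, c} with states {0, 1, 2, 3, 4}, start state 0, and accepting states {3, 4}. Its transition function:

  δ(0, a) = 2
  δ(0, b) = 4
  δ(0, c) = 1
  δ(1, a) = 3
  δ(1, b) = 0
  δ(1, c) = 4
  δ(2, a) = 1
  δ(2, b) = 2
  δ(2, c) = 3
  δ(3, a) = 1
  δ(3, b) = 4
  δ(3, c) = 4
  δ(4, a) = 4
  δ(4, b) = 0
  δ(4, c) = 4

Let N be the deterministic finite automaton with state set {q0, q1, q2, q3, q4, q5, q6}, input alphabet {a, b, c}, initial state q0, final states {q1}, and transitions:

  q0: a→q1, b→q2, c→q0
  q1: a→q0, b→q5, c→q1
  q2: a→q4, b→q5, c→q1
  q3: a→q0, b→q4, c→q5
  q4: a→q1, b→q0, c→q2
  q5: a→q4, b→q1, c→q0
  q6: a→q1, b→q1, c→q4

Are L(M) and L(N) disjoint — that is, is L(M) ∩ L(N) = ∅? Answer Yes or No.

The string ac is accepted by both M and N.
Hence L(M) ∩ L(N) ≠ ∅.

No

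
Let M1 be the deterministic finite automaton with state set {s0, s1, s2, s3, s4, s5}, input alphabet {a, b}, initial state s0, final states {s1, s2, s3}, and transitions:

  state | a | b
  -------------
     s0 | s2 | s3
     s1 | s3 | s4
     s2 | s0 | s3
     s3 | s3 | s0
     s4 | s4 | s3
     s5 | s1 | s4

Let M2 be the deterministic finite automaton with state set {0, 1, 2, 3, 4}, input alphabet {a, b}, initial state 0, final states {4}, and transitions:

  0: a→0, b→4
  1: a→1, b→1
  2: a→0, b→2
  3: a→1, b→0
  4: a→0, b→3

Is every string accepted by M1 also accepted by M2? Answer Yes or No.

The string a is in L(M1) but not in L(M2).
So L(M1) ⊄ L(M2).

No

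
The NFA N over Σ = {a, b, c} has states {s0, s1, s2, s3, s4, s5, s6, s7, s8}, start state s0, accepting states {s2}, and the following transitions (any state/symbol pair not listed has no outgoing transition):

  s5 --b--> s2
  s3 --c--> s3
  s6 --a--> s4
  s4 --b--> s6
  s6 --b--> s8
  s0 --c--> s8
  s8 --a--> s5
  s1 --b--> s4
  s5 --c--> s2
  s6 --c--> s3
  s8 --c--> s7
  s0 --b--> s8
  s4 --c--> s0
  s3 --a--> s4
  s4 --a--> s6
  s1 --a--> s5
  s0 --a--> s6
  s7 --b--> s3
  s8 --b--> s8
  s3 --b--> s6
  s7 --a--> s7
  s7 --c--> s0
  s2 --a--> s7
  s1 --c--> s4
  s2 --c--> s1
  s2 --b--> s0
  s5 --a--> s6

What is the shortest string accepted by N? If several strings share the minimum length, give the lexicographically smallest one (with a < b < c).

A breadth-first search from s0 reaches an accepting state first via the path s0 → s8 → s5 → s2 on input bab.
No string of length < 3 is accepted (BFS exhausts all shorter strings without reaching an accepting state), and bab is the lexicographically least accepting string of length 3.

bab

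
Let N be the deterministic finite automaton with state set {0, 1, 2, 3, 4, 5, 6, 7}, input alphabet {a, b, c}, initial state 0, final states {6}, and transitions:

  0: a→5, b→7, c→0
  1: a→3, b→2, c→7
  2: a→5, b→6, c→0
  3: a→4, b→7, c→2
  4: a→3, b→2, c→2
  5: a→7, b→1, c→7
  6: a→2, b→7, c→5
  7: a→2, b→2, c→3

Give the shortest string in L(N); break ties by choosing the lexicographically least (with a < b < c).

bab

A breadth-first search from 0 reaches an accepting state first via the path 0 → 7 → 2 → 6 on input bab.
No string of length < 3 is accepted (BFS exhausts all shorter strings without reaching an accepting state), and bab is the lexicographically least accepting string of length 3.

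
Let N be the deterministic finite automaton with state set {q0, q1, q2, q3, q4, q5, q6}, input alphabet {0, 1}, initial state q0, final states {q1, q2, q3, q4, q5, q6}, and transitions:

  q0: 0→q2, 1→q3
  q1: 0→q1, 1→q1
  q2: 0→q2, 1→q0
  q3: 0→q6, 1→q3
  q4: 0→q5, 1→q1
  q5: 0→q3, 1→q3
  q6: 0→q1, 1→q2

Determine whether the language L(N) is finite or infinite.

infinite

State q0 is reachable from the start and can reach an accepting state, and it lies on the cycle q0 → q2 → q0.
Traversing that cycle any number of times yields accepted strings of unbounded length, so the language is infinite.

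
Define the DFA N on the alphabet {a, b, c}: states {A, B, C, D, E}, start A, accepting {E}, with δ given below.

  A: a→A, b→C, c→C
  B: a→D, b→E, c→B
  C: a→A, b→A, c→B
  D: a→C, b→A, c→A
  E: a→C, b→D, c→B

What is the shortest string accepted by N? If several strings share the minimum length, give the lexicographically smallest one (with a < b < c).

A breadth-first search from A reaches an accepting state first via the path A → C → B → E on input bcb.
No string of length < 3 is accepted (BFS exhausts all shorter strings without reaching an accepting state), and bcb is the lexicographically least accepting string of length 3.

bcb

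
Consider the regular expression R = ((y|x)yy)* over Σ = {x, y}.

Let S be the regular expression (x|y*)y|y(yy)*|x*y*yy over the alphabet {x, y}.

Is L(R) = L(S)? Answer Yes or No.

The empty string ε is accepted by R but rejected by S.
So L(R) ≠ L(S).

No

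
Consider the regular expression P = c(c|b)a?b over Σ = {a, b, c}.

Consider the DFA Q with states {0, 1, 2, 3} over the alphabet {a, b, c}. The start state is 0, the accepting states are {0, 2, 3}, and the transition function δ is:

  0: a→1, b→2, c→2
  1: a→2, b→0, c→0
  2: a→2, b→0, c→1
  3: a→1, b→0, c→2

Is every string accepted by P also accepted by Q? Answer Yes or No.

Converting the expression P to a DFA (subset construction, then merging equivalent states) gives the minimal DFA with states {p0, p1, p2, p3, p4, p5}, start state p0, accepting states {p5} and transitions p0: a→p1, b→p1, c→p2; p1: a→p1, b→p1, c→p1; p2: a→p1, b→p3, c→p3; p3: a→p4, b→p5, c→p1; p4: a→p1, b→p5, c→p1; p5: a→p1, b→p1, c→p1.
Exploring the product automaton P × Q from the start pair (p0, 0), following both machines on each input symbol, reaches 11 state pairs: (p0, 0), (p1, 1), (p1, 2), (p2, 2), (p1, 0), (p3, 0), (p3, 1), (p4, 1), (p5, 2), (p4, 2), (p5, 0).
P accepts in {p5} and Q accepts in {0, 2, 3}. The reachable pairs whose P-component is accepting are (p5, 2), (p5, 0); in each of them the Q-component is accepting too, so the product for L(P) \ L(Q) (P-component accepting, Q-component rejecting) has no reachable accepting pair and the difference is empty.
Hence every string in L(P) is also in L(Q).

Yes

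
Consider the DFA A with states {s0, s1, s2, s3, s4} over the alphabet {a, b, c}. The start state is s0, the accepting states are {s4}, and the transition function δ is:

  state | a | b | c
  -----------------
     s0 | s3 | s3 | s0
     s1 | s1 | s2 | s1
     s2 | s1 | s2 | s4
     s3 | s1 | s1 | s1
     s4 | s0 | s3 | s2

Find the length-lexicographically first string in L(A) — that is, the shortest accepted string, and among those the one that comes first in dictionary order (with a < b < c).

A breadth-first search from s0 reaches an accepting state first via the path s0 → s3 → s1 → s2 → s4 on input aabc.
No string of length < 4 is accepted (BFS exhausts all shorter strings without reaching an accepting state), and aabc is the lexicographically least accepting string of length 4.

aabc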